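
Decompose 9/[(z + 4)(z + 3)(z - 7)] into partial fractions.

Using cover-up method: P = 9/11, Q = -9/10, R = 9/110
Result: (9/11)/(z + 4) - (9/10)/(z + 3) + (9/110)/(z - 7)


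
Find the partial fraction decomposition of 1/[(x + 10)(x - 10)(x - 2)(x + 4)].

Using Heaviside cover-up: (-1/1440)/(x + 10) + (1/2240)/(x - 10) - (1/576)/(x - 2) + (1/504)/(x + 4)


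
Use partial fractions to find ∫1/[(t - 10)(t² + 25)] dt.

Cover-up at t=10: α = 1/(10²+25) = 1/125. Coeff matching: β = -1/125, γ = -2/25. Decomposition: (1/125)/(t - 10) - ((1/125)t + 2/25)/(t² + 25). Integrate: linear → ln, quadratic → (1/2)ln + arctan: (1/125) ln|(t - 10)| - (1/250) ln(t² + 25) - (2/125) arctan(t/5) + C


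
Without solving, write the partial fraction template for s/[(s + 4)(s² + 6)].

Linear + irreducible quadratic: A/(s + 4) + (Bs + C)/(s² + 6)


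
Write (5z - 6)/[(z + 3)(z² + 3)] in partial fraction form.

At z=-3: A = (5·(-3) - 6)/((-3)² + 3) = -7/4. B = -A = 7/4, C = 5 - (-3)·A = -1/4
Result: (-7/4)/(z + 3) + ((7/4)z - 1/4)/(z² + 3)


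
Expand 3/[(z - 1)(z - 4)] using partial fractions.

3/(z - 1)(z - 4) = A/(z - 1) + B/(z - 4). A = 3/(1 - 4) = -1, B = 3/(4 - 1) = 1
Result: -1/(z - 1) + 1/(z - 4)


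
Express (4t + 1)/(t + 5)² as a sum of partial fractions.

(4t + 1) = α(t + 5) + β. At t = -5: β = 4·(-5) + 1 = -19. Coeff of t: α = 4
Result: 4/(t + 5) - 19/(t + 5)²


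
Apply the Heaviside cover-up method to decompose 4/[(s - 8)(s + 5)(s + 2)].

Cover (s - 8), s=8: P = 4/[(8 + 5)(8 + 2)] = 2/65. Cover (s + 5), s=-5: Q = 4/[(-5 - 8)(-5 + 2)] = 4/39. Cover (s + 2), s=-2: R = 4/[(-2 - 8)(-2 + 5)] = -2/15.
Result: (2/65)/(s - 8) + (4/39)/(s + 5) - (2/15)/(s + 2)


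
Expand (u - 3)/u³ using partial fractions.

(u - 3) = αu² + βu + γ. At u = 0: γ = 1·0 - 3 = -3. Coefficients: α = 0, β = 1
Result: 1/u² - 3/u³


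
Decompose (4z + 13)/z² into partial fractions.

(4z + 13) = Az + B. At z = 0: B = 4·0 + 13 = 13. Coeff of z: A = 4
Result: 4/z + 13/z²


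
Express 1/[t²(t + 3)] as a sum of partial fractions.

Cover-up at t=-3: C = 1/(-3 - 0)² = 1/9. Cover-up at t=0: B = 1/(0 + 3) = 1/3. Comparing t² coeff: A = -C = -1/9
Result: (-1/9)/t + (1/3)/t² + (1/9)/(t + 3)


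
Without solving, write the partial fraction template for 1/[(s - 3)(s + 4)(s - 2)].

Three distinct linear factors: A/(s - 3) + B/(s + 4) + C/(s - 2)


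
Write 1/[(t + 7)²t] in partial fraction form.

Cover-up at t=0: R = 1/(0 + 7)² = 1/49. Cover-up at t=-7: Q = 1/(-7 - 0) = -1/7. Comparing t² coeff: P = -R = -1/49
Result: (-1/49)/(t + 7) - (1/7)/(t + 7)² + (1/49)/t


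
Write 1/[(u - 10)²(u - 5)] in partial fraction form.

Cover-up at u=5: γ = 1/(5 - 10)² = 1/25. Cover-up at u=10: β = 1/(10 - 5) = 1/5. Comparing u² coeff: α = -γ = -1/25
Result: (-1/25)/(u - 10) + (1/5)/(u - 10)² + (1/25)/(u - 5)


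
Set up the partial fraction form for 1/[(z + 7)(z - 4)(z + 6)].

Three distinct linear factors: α/(z + 7) + β/(z - 4) + γ/(z + 6)


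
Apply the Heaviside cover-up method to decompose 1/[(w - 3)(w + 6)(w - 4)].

Cover (w - 3), w=3: A = 1/[(3 + 6)(3 - 4)] = -1/9. Cover (w + 6), w=-6: B = 1/[(-6 - 3)(-6 - 4)] = 1/90. Cover (w - 4), w=4: C = 1/[(4 - 3)(4 + 6)] = 1/10.
Result: (-1/9)/(w - 3) + (1/90)/(w + 6) + (1/10)/(w - 4)


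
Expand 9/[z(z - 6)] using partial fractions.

9/z(z - 6) = α/z + β/(z - 6). α = 9/(0 - 6) = -3/2, β = 9/(6 - 0) = 3/2
Result: (-3/2)/z + (3/2)/(z - 6)


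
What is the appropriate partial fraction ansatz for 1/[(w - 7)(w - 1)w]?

Three distinct linear factors: A/(w - 7) + B/(w - 1) + C/w


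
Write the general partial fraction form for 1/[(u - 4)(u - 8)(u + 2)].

Three distinct linear factors: A/(u - 4) + B/(u - 8) + C/(u + 2)


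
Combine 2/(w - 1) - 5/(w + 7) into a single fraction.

Common denominator (w - 1)(w + 7). Numerator: 2(w + 7) - 5(w - 1) = (2w + 14) - (5w - 5) = -3w + 19
Result: (-3w + 19)/[(w - 1)(w + 7)]


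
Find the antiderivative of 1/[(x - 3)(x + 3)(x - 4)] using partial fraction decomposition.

Cover-up: P = -1/6, Q = 1/42, R = 1/7. Decomposition: (-1/6)/(x - 3) + (1/42)/(x + 3) + (1/7)/(x - 4). Integrate each term: (-1/6) ln|(x - 3)| + (1/42) ln|(x + 3)| + (1/7) ln|(x - 4)| + C


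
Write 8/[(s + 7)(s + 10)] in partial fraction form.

8/(s + 7)(s + 10) = α/(s + 7) + β/(s + 10). α = 8/(-7 + 10) = 8/3, β = 8/(-10 + 7) = -8/3
Result: (8/3)/(s + 7) - (8/3)/(s + 10)


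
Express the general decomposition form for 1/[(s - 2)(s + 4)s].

Three distinct linear factors: P/(s - 2) + Q/(s + 4) + R/s


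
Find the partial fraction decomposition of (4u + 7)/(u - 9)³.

(4u + 7) = A(u - 9)² + B(u - 9) + C. At u = 9: C = 4·9 + 7 = 43. Coefficients: A = 0, B = 4
Result: 4/(u - 9)² + 43/(u - 9)³


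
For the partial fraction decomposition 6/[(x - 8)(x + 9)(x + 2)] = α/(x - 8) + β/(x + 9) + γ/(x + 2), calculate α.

Cover-up at x = 8: α = 6/[(8 + 9)(8 + 2)] = 6/[(17)(10)] = 6/170 = 3/85


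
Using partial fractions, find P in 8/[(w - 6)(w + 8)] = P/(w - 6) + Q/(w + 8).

Cover-up at w = 6: P = 8/(6 + 8) = 8/14 = 4/7


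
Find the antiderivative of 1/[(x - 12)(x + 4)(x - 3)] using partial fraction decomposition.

Cover-up: A = 1/144, B = 1/112, C = -1/63. Decomposition: (1/144)/(x - 12) + (1/112)/(x + 4) - (1/63)/(x - 3). Integrate each term: (1/144) ln|(x - 12)| + (1/112) ln|(x + 4)| - (1/63) ln|(x - 3)| + C


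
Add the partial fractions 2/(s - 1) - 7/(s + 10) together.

Common denominator (s - 1)(s + 10). Numerator: 2(s + 10) - 7(s - 1) = (2s + 20) - (7s - 7) = -5s + 27
Result: (-5s + 27)/[(s - 1)(s + 10)]


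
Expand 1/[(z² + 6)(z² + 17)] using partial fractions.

Coefficient matching gives P = R = 0, Q = 1/(17-6) = 1/11, S = -Q = -1/11
Result: (1/11)/(z² + 6) - (1/11)/(z² + 17)


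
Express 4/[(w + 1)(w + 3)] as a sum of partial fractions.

4/(w + 1)(w + 3) = α/(w + 1) + β/(w + 3). α = 4/(-1 + 3) = 2, β = 4/(-3 + 1) = -2
Result: 2/(w + 1) - 2/(w + 3)


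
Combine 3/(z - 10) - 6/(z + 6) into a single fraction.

Common denominator (z - 10)(z + 6). Numerator: 3(z + 6) - 6(z - 10) = (3z + 18) - (6z - 60) = -3z + 78
Result: (-3z + 78)/[(z - 10)(z + 6)]


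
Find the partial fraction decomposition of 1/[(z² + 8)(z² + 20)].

Coefficient matching gives α = γ = 0, β = 1/(20-8) = 1/12, δ = -β = -1/12
Result: (1/12)/(z² + 8) - (1/12)/(z² + 20)


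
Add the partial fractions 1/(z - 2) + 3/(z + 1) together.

Common denominator (z - 2)(z + 1). Numerator: 1(z + 1) + 3(z - 2) = (z + 1) + (3z - 6) = 4z - 5
Result: (4z - 5)/[(z - 2)(z + 1)]


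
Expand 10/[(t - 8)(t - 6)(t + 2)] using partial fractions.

Using cover-up method: A = 1/2, B = -5/8, C = 1/8
Result: (1/2)/(t - 8) - (5/8)/(t - 6) + (1/8)/(t + 2)


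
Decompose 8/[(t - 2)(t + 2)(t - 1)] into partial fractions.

Using cover-up method: A = 2, B = 2/3, C = -8/3
Result: 2/(t - 2) + (2/3)/(t + 2) - (8/3)/(t - 1)


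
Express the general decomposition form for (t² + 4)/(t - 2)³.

Repeated linear factor (power 3): α/(t - 2) + β/(t - 2)² + γ/(t - 2)³


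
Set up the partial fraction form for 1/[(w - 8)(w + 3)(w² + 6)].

Two linear + quadratic: α/(w - 8) + β/(w + 3) + (γw + δ)/(w² + 6)


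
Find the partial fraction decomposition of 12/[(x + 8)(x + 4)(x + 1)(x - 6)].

Using Heaviside cover-up: (-3/98)/(x + 8) + (1/10)/(x + 4) - (4/49)/(x + 1) + (3/245)/(x - 6)


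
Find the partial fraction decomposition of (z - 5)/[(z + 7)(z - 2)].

At z=-7: P = (1·(-7) - 5)/(-7 - 2) = 4/3. At z=2: Q = (1·2 - 5)/(2 + 7) = -1/3
Result: (4/3)/(z + 7) - (1/3)/(z - 2)


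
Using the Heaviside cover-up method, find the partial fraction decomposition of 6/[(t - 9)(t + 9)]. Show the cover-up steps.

Cover (t - 9): set t=9, get P = 6/(9 + 9) = 1/3. Cover (t + 9): set t=-9, get Q = 6/(-9 - 9) = -1/3.
Result: (1/3)/(t - 9) - (1/3)/(t + 9)


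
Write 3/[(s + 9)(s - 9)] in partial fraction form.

3/(s + 9)(s - 9) = A/(s + 9) + B/(s - 9). A = 3/(-9 - 9) = -1/6, B = 3/(9 + 9) = 1/6
Result: (-1/6)/(s + 9) + (1/6)/(s - 9)


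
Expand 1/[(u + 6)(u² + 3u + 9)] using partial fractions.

Cover-up at u = -6: P = 1/((-6)² + 3·(-6) + 9) = 1/27. Then Q = -P = -1/27, R = -P·(3 - 6) = 1/9
Result: (1/27)/(u + 6) - ((1/27)u - 1/9)/(u² + 3u + 9)


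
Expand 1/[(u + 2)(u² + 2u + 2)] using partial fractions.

Cover-up at u = -2: P = 1/((-2)² + 2·(-2) + 2) = 1/2. Then Q = -P = -1/2, R = -P·(2 - 2) = 0
Result: (1/2)/(u + 2) - ((1/2)u)/(u² + 2u + 2)


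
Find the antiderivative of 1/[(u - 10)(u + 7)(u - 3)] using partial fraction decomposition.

Cover-up: A = 1/119, B = 1/170, C = -1/70. Decomposition: (1/119)/(u - 10) + (1/170)/(u + 7) - (1/70)/(u - 3). Integrate each term: (1/119) ln|(u - 10)| + (1/170) ln|(u + 7)| - (1/70) ln|(u - 3)| + C


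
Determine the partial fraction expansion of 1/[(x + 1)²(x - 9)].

Cover-up at x=9: γ = 1/(9 + 1)² = 1/100. Cover-up at x=-1: β = 1/(-1 - 9) = -1/10. Comparing x² coeff: α = -γ = -1/100
Result: (-1/100)/(x + 1) - (1/10)/(x + 1)² + (1/100)/(x - 9)


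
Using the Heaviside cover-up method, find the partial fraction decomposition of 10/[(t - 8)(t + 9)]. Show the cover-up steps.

Cover (t - 8): set t=8, get α = 10/(8 + 9) = 10/17. Cover (t + 9): set t=-9, get β = 10/(-9 - 8) = -10/17.
Result: (10/17)/(t - 8) - (10/17)/(t + 9)


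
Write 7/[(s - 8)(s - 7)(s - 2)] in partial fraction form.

Using cover-up method: P = 7/6, Q = -7/5, R = 7/30
Result: (7/6)/(s - 8) - (7/5)/(s - 7) + (7/30)/(s - 2)


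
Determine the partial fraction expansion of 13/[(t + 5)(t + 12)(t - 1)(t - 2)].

Using Heaviside cover-up: (13/294)/(t + 5) - (1/98)/(t + 12) - (1/6)/(t - 1) + (13/98)/(t - 2)


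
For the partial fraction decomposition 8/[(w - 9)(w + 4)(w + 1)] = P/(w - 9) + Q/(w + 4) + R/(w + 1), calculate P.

Cover-up at w = 9: P = 8/[(9 + 4)(9 + 1)] = 8/[(13)(10)] = 8/130 = 4/65


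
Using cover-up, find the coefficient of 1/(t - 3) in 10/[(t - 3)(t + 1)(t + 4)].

Cover (t - 3), set t=3: 10/[(3 + 1)(3 + 4)] = 5/14


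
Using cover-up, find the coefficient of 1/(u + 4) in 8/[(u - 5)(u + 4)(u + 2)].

Cover (u + 4), set u=-4: 8/[(-4 - 5)(-4 + 2)] = 4/9


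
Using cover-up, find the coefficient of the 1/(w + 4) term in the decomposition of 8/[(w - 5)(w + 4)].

Cover (w + 4), set w=-4: 8/((w - 5) at w=-4) = 8/(-9) = -8/9


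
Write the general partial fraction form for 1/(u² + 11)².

Repeated quadratic factor: (αu + β)/(u² + 11) + (γu + δ)/(u² + 11)²


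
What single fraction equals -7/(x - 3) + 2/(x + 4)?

Common denominator (x - 3)(x + 4). Numerator: -7(x + 4) + 2(x - 3) = (-7x - 28) + (2x - 6) = -5x - 34
Result: (-5x - 34)/[(x - 3)(x + 4)]


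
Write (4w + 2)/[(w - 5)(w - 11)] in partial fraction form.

At w=5: A = (4·5 + 2)/(5 - 11) = -11/3. At w=11: B = (4·11 + 2)/(11 - 5) = 23/3
Result: (-11/3)/(w - 5) + (23/3)/(w - 11)


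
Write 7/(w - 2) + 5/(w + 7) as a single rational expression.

Common denominator (w - 2)(w + 7). Numerator: 7(w + 7) + 5(w - 2) = (7w + 49) + (5w - 10) = 12w + 39
Result: (12w + 39)/[(w - 2)(w + 7)]


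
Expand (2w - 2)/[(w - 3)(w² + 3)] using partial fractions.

At w=3: P = (2·3 - 2)/(3² + 3) = 1/3. Q = -P = -1/3, R = 2 - 3·P = 1
Result: (1/3)/(w - 3) - ((1/3)w - 1)/(w² + 3)


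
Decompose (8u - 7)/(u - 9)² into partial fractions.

(8u - 7) = P(u - 9) + Q. At u = 9: Q = 8·9 - 7 = 65. Coeff of u: P = 8
Result: 8/(u - 9) + 65/(u - 9)²


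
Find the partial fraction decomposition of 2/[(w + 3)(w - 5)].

2/(w + 3)(w - 5) = P/(w + 3) + Q/(w - 5). P = 2/(-3 - 5) = -1/4, Q = 2/(5 + 3) = 1/4
Result: (-1/4)/(w + 3) + (1/4)/(w - 5)


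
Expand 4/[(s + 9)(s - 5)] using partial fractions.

4/(s + 9)(s - 5) = α/(s + 9) + β/(s - 5). α = 4/(-9 - 5) = -2/7, β = 4/(5 + 9) = 2/7
Result: (-2/7)/(s + 9) + (2/7)/(s - 5)


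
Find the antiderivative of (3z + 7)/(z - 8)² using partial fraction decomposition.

Decompose: A = 3, B = 3·8 + 7 = 31, so (3z + 7)/(z - 8)² = 3/(z - 8) + 31/(z - 8)². Integrate: ∫ A/(z - 8) dz = 3 ln|(z - 8)|; ∫ B/(z - 8)² dz = -31/(z - 8). Sum: 3 ln|(z - 8)| - 31/(z - 8) + C


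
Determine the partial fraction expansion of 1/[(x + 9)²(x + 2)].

Cover-up at x=-2: γ = 1/(-2 + 9)² = 1/49. Cover-up at x=-9: β = 1/(-9 + 2) = -1/7. Comparing x² coeff: α = -γ = -1/49
Result: (-1/49)/(x + 9) - (1/7)/(x + 9)² + (1/49)/(x + 2)


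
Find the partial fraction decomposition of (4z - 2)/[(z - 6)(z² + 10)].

At z=6: P = (4·6 - 2)/(6² + 10) = 11/23. Q = -P = -11/23, R = 4 - 6·P = 26/23
Result: (11/23)/(z - 6) - ((11/23)z - 26/23)/(z² + 10)


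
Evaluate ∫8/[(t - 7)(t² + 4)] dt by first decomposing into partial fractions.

Cover-up at t=7: A = 8/(7²+4) = 8/53. Coeff matching: B = -8/53, C = -56/53. Decomposition: (8/53)/(t - 7) - ((8/53)t + 56/53)/(t² + 4). Integrate: linear → ln, quadratic → (1/2)ln + arctan: (8/53) ln|(t - 7)| - (4/53) ln(t² + 4) - (28/53) arctan(t/2) + C


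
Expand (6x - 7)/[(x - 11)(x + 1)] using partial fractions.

At x=11: P = (6·11 - 7)/(11 + 1) = 59/12. At x=-1: Q = (6·(-1) - 7)/(-1 - 11) = 13/12
Result: (59/12)/(x - 11) + (13/12)/(x + 1)


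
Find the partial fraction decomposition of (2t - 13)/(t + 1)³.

(2t - 13) = A(t + 1)² + B(t + 1) + C. At t = -1: C = 2·(-1) - 13 = -15. Coefficients: A = 0, B = 2
Result: 2/(t + 1)² - 15/(t + 1)³


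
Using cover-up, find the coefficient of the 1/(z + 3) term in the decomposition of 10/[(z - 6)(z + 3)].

Cover (z + 3), set z=-3: 10/((z - 6) at z=-3) = 10/(-9) = -10/9


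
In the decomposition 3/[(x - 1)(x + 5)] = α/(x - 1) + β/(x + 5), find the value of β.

Cover-up at x = -5: β = 3/(-5 - 1) = -3/6 = -1/2


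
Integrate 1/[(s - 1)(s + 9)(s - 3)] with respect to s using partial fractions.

Cover-up: A = -1/20, B = 1/120, C = 1/24. Decomposition: (-1/20)/(s - 1) + (1/120)/(s + 9) + (1/24)/(s - 3). Integrate each term: (-1/20) ln|(s - 1)| + (1/120) ln|(s + 9)| + (1/24) ln|(s - 3)| + C


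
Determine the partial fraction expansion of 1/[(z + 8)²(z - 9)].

Cover-up at z=9: γ = 1/(9 + 8)² = 1/289. Cover-up at z=-8: β = 1/(-8 - 9) = -1/17. Comparing z² coeff: α = -γ = -1/289
Result: (-1/289)/(z + 8) - (1/17)/(z + 8)² + (1/289)/(z - 9)


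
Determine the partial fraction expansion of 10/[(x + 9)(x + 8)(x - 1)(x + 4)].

Using Heaviside cover-up: (-1/5)/(x + 9) + (5/18)/(x + 8) + (1/45)/(x - 1) - (1/10)/(x + 4)


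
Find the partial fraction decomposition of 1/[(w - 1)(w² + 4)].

Cover-up at w = 1: P = 1/(1² + 4) = 1/5. Then Q = -P = -1/5, R = -P·(0 + 1) = -1/5
Result: (1/5)/(w - 1) - ((1/5)w + 1/5)/(w² + 4)


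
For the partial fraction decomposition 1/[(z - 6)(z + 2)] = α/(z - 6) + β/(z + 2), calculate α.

Cover-up at z = 6: α = 1/(6 + 2) = 1/8


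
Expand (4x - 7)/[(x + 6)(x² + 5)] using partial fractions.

At x=-6: A = (4·(-6) - 7)/((-6)² + 5) = -31/41. B = -A = 31/41, C = 4 - (-6)·A = -22/41
Result: (-31/41)/(x + 6) + ((31/41)x - 22/41)/(x² + 5)


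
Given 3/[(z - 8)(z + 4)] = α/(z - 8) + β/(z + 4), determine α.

Cover-up at z = 8: α = 3/(8 + 4) = 3/12 = 1/4


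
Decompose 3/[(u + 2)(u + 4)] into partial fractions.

3/(u + 2)(u + 4) = P/(u + 2) + Q/(u + 4). P = 3/(-2 + 4) = 3/2, Q = 3/(-4 + 2) = -3/2
Result: (3/2)/(u + 2) - (3/2)/(u + 4)


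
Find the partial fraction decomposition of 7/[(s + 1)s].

7/(s + 1)s = A/(s + 1) + B/s. A = 7/(-1 - 0) = -7, B = 7/(0 + 1) = 7
Result: -7/(s + 1) + 7/s


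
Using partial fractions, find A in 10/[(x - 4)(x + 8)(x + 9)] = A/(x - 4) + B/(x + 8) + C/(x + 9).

Cover-up at x = 4: A = 10/[(4 + 8)(4 + 9)] = 10/[(12)(13)] = 10/156 = 5/78


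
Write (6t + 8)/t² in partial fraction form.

(6t + 8) = αt + β. At t = 0: β = 6·0 + 8 = 8. Coeff of t: α = 6
Result: 6/t + 8/t²


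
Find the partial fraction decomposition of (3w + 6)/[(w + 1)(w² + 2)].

At w=-1: α = (3·(-1) + 6)/((-1)² + 2) = 1. β = -α = -1, γ = 3 - (-1)·α = 4
Result: 1/(w + 1) - (w - 4)/(w² + 2)


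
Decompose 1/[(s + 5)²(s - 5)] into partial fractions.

Cover-up at s=5: γ = 1/(5 + 5)² = 1/100. Cover-up at s=-5: β = 1/(-5 - 5) = -1/10. Comparing s² coeff: α = -γ = -1/100
Result: (-1/100)/(s + 5) - (1/10)/(s + 5)² + (1/100)/(s - 5)


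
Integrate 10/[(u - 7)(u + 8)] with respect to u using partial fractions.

Decompose: 10/[(u - 7)(u + 8)] = (2/3)/(u - 7) - (2/3)/(u + 8). Integrate each term: (2/3) ln|(u - 7)| - (2/3) ln|(u + 8)| + C


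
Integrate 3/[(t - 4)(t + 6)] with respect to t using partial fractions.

Decompose: 3/[(t - 4)(t + 6)] = (3/10)/(t - 4) - (3/10)/(t + 6). Integrate each term: (3/10) ln|(t - 4)| - (3/10) ln|(t + 6)| + C


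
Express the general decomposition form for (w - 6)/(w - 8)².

Repeated linear factor: P/(w - 8) + Q/(w - 8)²


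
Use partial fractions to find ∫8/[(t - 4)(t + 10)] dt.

Decompose: 8/[(t - 4)(t + 10)] = (4/7)/(t - 4) - (4/7)/(t + 10). Integrate each term: (4/7) ln|(t - 4)| - (4/7) ln|(t + 10)| + C


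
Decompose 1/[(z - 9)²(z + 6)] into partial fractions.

Cover-up at z=-6: C = 1/(-6 - 9)² = 1/225. Cover-up at z=9: B = 1/(9 + 6) = 1/15. Comparing z² coeff: A = -C = -1/225
Result: (-1/225)/(z - 9) + (1/15)/(z - 9)² + (1/225)/(z + 6)


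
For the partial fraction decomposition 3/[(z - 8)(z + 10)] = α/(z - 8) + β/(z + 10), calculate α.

Cover-up at z = 8: α = 3/(8 + 10) = 3/18 = 1/6


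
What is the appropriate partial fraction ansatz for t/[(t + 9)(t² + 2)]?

Linear + irreducible quadratic: A/(t + 9) + (Bt + C)/(t² + 2)


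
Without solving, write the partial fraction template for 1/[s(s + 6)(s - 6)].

Three distinct linear factors: α/s + β/(s + 6) + γ/(s - 6)


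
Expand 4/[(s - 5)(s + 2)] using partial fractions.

4/(s - 5)(s + 2) = A/(s - 5) + B/(s + 2). A = 4/(5 + 2) = 4/7, B = 4/(-2 - 5) = -4/7
Result: (4/7)/(s - 5) - (4/7)/(s + 2)


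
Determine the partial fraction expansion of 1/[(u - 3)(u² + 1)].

Cover-up at u = 3: A = 1/(3² + 1) = 1/10. Then B = -A = -1/10, C = -A·(0 + 3) = -3/10
Result: (1/10)/(u - 3) - ((1/10)u + 3/10)/(u² + 1)


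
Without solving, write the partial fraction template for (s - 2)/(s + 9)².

Repeated linear factor: α/(s + 9) + β/(s + 9)²


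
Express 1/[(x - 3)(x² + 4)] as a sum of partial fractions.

Cover-up at x = 3: α = 1/(3² + 4) = 1/13. Then β = -α = -1/13, γ = -α·(0 + 3) = -3/13
Result: (1/13)/(x - 3) - ((1/13)x + 3/13)/(x² + 4)


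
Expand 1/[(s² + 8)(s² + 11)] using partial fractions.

Coefficient matching gives A = C = 0, B = 1/(11-8) = 1/3, D = -B = -1/3
Result: (1/3)/(s² + 8) - (1/3)/(s² + 11)


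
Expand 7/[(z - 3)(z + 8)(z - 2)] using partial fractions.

Using cover-up method: P = 7/11, Q = 7/110, R = -7/10
Result: (7/11)/(z - 3) + (7/110)/(z + 8) - (7/10)/(z - 2)


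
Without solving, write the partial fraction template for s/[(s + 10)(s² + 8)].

Linear + irreducible quadratic: α/(s + 10) + (βs + γ)/(s² + 8)


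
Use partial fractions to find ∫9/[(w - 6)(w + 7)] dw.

Decompose: 9/[(w - 6)(w + 7)] = (9/13)/(w - 6) - (9/13)/(w + 7). Integrate each term: (9/13) ln|(w - 6)| - (9/13) ln|(w + 7)| + C


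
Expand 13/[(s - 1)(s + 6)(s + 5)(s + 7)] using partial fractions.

Using Heaviside cover-up: (13/336)/(s - 1) + (13/7)/(s + 6) - (13/12)/(s + 5) - (13/16)/(s + 7)


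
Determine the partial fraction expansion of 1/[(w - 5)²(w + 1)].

Cover-up at w=-1: γ = 1/(-1 - 5)² = 1/36. Cover-up at w=5: β = 1/(5 + 1) = 1/6. Comparing w² coeff: α = -γ = -1/36
Result: (-1/36)/(w - 5) + (1/6)/(w - 5)² + (1/36)/(w + 1)


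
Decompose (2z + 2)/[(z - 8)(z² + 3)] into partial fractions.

At z=8: P = (2·8 + 2)/(8² + 3) = 18/67. Q = -P = -18/67, R = 2 - 8·P = -10/67
Result: (18/67)/(z - 8) - ((18/67)z + 10/67)/(z² + 3)


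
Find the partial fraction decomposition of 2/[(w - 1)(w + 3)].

2/(w - 1)(w + 3) = α/(w - 1) + β/(w + 3). α = 2/(1 + 3) = 1/2, β = 2/(-3 - 1) = -1/2
Result: (1/2)/(w - 1) - (1/2)/(w + 3)


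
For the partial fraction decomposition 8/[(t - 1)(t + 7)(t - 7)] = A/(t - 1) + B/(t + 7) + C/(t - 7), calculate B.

Cover-up at t = -7: B = 8/[(-7 - 1)(-7 - 7)] = 8/[(-8)(-14)] = 8/112 = 1/14


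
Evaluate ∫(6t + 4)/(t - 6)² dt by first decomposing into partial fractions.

Decompose: α = 6, β = 6·6 + 4 = 40, so (6t + 4)/(t - 6)² = 6/(t - 6) + 40/(t - 6)². Integrate: ∫ α/(t - 6) dt = 6 ln|(t - 6)|; ∫ β/(t - 6)² dt = -40/(t - 6). Sum: 6 ln|(t - 6)| - 40/(t - 6) + C


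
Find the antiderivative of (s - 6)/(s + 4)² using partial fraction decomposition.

Decompose: P = 1, Q = 1·(-4) - 6 = -10, so (s - 6)/(s + 4)² = 1/(s + 4) - 10/(s + 4)². Integrate: ∫ P/(s + 4) ds = ln|(s + 4)|; ∫ Q/(s + 4)² ds = 10/(s + 4). Sum: ln|(s + 4)| + 10/(s + 4) + C


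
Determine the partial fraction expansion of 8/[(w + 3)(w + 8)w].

Using cover-up method: α = -8/15, β = 1/5, γ = 1/3
Result: (-8/15)/(w + 3) + (1/5)/(w + 8) + (1/3)/w


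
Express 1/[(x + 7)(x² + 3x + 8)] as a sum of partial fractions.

Cover-up at x = -7: P = 1/((-7)² + 3·(-7) + 8) = 1/36. Then Q = -P = -1/36, R = -P·(3 - 7) = 1/9
Result: (1/36)/(x + 7) - ((1/36)x - 1/9)/(x² + 3x + 8)


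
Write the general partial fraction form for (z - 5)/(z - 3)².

Repeated linear factor: P/(z - 3) + Q/(z - 3)²


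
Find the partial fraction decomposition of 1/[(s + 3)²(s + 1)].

Cover-up at s=-1: R = 1/(-1 + 3)² = 1/4. Cover-up at s=-3: Q = 1/(-3 + 1) = -1/2. Comparing s² coeff: P = -R = -1/4
Result: (-1/4)/(s + 3) - (1/2)/(s + 3)² + (1/4)/(s + 1)


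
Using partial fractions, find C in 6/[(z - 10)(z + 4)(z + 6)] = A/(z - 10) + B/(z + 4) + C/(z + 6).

Cover-up at z = -6: C = 6/[(-6 - 10)(-6 + 4)] = 6/[(-16)(-2)] = 6/32 = 3/16


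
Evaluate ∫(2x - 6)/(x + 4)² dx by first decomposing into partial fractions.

Decompose: A = 2, B = 2·(-4) - 6 = -14, so (2x - 6)/(x + 4)² = 2/(x + 4) - 14/(x + 4)². Integrate: ∫ A/(x + 4) dx = 2 ln|(x + 4)|; ∫ B/(x + 4)² dx = 14/(x + 4). Sum: 2 ln|(x + 4)| + 14/(x + 4) + C


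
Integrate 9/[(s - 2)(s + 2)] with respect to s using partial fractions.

Decompose: 9/[(s - 2)(s + 2)] = (9/4)/(s - 2) - (9/4)/(s + 2). Integrate each term: (9/4) ln|(s - 2)| - (9/4) ln|(s + 2)| + C


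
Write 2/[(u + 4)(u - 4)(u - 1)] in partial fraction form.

Using cover-up method: α = 1/20, β = 1/12, γ = -2/15
Result: (1/20)/(u + 4) + (1/12)/(u - 4) - (2/15)/(u - 1)


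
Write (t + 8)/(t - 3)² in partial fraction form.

(t + 8) = α(t - 3) + β. At t = 3: β = 1·3 + 8 = 11. Coeff of t: α = 1
Result: 1/(t - 3) + 11/(t - 3)²


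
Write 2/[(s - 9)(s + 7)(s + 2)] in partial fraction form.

Using cover-up method: P = 1/88, Q = 1/40, R = -2/55
Result: (1/88)/(s - 9) + (1/40)/(s + 7) - (2/55)/(s + 2)


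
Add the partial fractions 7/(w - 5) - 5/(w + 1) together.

Common denominator (w - 5)(w + 1). Numerator: 7(w + 1) - 5(w - 5) = (7w + 7) - (5w - 25) = 2w + 32
Result: (2w + 32)/[(w - 5)(w + 1)]


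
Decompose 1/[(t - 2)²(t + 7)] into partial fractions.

Cover-up at t=-7: γ = 1/(-7 - 2)² = 1/81. Cover-up at t=2: β = 1/(2 + 7) = 1/9. Comparing t² coeff: α = -γ = -1/81
Result: (-1/81)/(t - 2) + (1/9)/(t - 2)² + (1/81)/(t + 7)


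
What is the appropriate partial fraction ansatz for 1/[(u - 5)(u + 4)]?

Distinct linear factors: P/(u - 5) + Q/(u + 4)


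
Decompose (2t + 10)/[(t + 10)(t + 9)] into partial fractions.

At t=-10: A = (2·(-10) + 10)/(-10 + 9) = 10. At t=-9: B = (2·(-9) + 10)/(-9 + 10) = -8
Result: 10/(t + 10) - 8/(t + 9)


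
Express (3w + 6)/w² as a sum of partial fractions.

(3w + 6) = αw + β. At w = 0: β = 3·0 + 6 = 6. Coeff of w: α = 3
Result: 3/w + 6/w²


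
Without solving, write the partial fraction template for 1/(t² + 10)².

Repeated quadratic factor: (αt + β)/(t² + 10) + (γt + δ)/(t² + 10)²


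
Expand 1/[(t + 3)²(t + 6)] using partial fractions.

Cover-up at t=-6: R = 1/(-6 + 3)² = 1/9. Cover-up at t=-3: Q = 1/(-3 + 6) = 1/3. Comparing t² coeff: P = -R = -1/9
Result: (-1/9)/(t + 3) + (1/3)/(t + 3)² + (1/9)/(t + 6)


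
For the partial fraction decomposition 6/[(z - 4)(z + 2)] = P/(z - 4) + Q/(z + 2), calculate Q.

Cover-up at z = -2: Q = 6/(-2 - 4) = -6/6 = -1


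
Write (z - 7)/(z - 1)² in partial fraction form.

(z - 7) = P(z - 1) + Q. At z = 1: Q = 1·1 - 7 = -6. Coeff of z: P = 1
Result: 1/(z - 1) - 6/(z - 1)²


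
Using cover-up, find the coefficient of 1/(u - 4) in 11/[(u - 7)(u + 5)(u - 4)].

Cover (u - 4), set u=4: 11/[(4 - 7)(4 + 5)] = -11/27


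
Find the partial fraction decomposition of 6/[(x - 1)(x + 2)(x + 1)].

Using cover-up method: A = 1, B = 2, C = -3
Result: 1/(x - 1) + 2/(x + 2) - 3/(x + 1)


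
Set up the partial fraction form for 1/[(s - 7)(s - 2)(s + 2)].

Three distinct linear factors: A/(s - 7) + B/(s - 2) + C/(s + 2)


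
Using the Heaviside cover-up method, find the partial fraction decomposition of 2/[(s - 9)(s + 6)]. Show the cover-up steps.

Cover (s - 9): set s=9, get α = 2/(9 + 6) = 2/15. Cover (s + 6): set s=-6, get β = 2/(-6 - 9) = -2/15.
Result: (2/15)/(s - 9) - (2/15)/(s + 6)


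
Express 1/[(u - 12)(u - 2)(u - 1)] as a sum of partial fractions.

Using cover-up method: α = 1/110, β = -1/10, γ = 1/11
Result: (1/110)/(u - 12) - (1/10)/(u - 2) + (1/11)/(u - 1)


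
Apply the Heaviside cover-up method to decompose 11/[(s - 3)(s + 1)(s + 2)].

Cover (s - 3), s=3: A = 11/[(3 + 1)(3 + 2)] = 11/20. Cover (s + 1), s=-1: B = 11/[(-1 - 3)(-1 + 2)] = -11/4. Cover (s + 2), s=-2: C = 11/[(-2 - 3)(-2 + 1)] = 11/5.
Result: (11/20)/(s - 3) - (11/4)/(s + 1) + (11/5)/(s + 2)


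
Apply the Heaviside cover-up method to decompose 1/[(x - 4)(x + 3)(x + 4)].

Cover (x - 4), x=4: P = 1/[(4 + 3)(4 + 4)] = 1/56. Cover (x + 3), x=-3: Q = 1/[(-3 - 4)(-3 + 4)] = -1/7. Cover (x + 4), x=-4: R = 1/[(-4 - 4)(-4 + 3)] = 1/8.
Result: (1/56)/(x - 4) - (1/7)/(x + 3) + (1/8)/(x + 4)


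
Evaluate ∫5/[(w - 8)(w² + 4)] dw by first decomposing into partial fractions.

Cover-up at w=8: P = 5/(8²+4) = 5/68. Coeff matching: Q = -5/68, R = -10/17. Decomposition: (5/68)/(w - 8) - ((5/68)w + 10/17)/(w² + 4). Integrate: linear → ln, quadratic → (1/2)ln + arctan: (5/68) ln|(w - 8)| - (5/136) ln(w² + 4) - (5/17) arctan(w/2) + C


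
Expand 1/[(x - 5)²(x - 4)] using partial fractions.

Cover-up at x=4: C = 1/(4 - 5)² = 1. Cover-up at x=5: B = 1/(5 - 4) = 1. Comparing x² coeff: A = -C = -1
Result: -1/(x - 5) + 1/(x - 5)² + 1/(x - 4)


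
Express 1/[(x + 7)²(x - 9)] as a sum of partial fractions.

Cover-up at x=9: C = 1/(9 + 7)² = 1/256. Cover-up at x=-7: B = 1/(-7 - 9) = -1/16. Comparing x² coeff: A = -C = -1/256
Result: (-1/256)/(x + 7) - (1/16)/(x + 7)² + (1/256)/(x - 9)


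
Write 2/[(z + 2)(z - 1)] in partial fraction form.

2/(z + 2)(z - 1) = A/(z + 2) + B/(z - 1). A = 2/(-2 - 1) = -2/3, B = 2/(1 + 2) = 2/3
Result: (-2/3)/(z + 2) + (2/3)/(z - 1)


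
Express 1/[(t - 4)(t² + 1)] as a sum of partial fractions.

Cover-up at t = 4: P = 1/(4² + 1) = 1/17. Then Q = -P = -1/17, R = -P·(0 + 4) = -4/17
Result: (1/17)/(t - 4) - ((1/17)t + 4/17)/(t² + 1)


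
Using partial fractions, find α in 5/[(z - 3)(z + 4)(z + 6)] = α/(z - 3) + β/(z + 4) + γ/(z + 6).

Cover-up at z = 3: α = 5/[(3 + 4)(3 + 6)] = 5/[(7)(9)] = 5/63


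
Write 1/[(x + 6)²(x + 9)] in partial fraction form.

Cover-up at x=-9: R = 1/(-9 + 6)² = 1/9. Cover-up at x=-6: Q = 1/(-6 + 9) = 1/3. Comparing x² coeff: P = -R = -1/9
Result: (-1/9)/(x + 6) + (1/3)/(x + 6)² + (1/9)/(x + 9)


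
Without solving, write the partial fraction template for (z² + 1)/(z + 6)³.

Repeated linear factor (power 3): A/(z + 6) + B/(z + 6)² + C/(z + 6)³


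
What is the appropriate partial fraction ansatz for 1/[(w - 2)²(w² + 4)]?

Repeated linear + quadratic: α/(w - 2) + β/(w - 2)² + (γw + δ)/(w² + 4)


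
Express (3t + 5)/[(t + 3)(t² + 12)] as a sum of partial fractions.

At t=-3: α = (3·(-3) + 5)/((-3)² + 12) = -4/21. β = -α = 4/21, γ = 3 - (-3)·α = 17/7
Result: (-4/21)/(t + 3) + ((4/21)t + 17/7)/(t² + 12)


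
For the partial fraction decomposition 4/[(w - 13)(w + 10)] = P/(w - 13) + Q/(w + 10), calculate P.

Cover-up at w = 13: P = 4/(13 + 10) = 4/23


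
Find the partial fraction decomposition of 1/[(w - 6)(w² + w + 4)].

Cover-up at w = 6: P = 1/(6² + 1·6 + 4) = 1/46. Then Q = -P = -1/46, R = -P·(1 + 6) = -7/46
Result: (1/46)/(w - 6) - ((1/46)w + 7/46)/(w² + w + 4)


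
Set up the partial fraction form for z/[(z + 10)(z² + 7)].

Linear + irreducible quadratic: α/(z + 10) + (βz + γ)/(z² + 7)


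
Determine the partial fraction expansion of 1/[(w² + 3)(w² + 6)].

Coefficient matching gives A = C = 0, B = 1/(6-3) = 1/3, D = -B = -1/3
Result: (1/3)/(w² + 3) - (1/3)/(w² + 6)


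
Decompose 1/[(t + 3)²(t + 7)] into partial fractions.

Cover-up at t=-7: γ = 1/(-7 + 3)² = 1/16. Cover-up at t=-3: β = 1/(-3 + 7) = 1/4. Comparing t² coeff: α = -γ = -1/16
Result: (-1/16)/(t + 3) + (1/4)/(t + 3)² + (1/16)/(t + 7)


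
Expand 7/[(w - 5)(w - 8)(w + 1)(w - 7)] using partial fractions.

Using Heaviside cover-up: (7/36)/(w - 5) + (7/27)/(w - 8) - (7/432)/(w + 1) - (7/16)/(w - 7)


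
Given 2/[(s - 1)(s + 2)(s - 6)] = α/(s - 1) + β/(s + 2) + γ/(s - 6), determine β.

Cover-up at s = -2: β = 2/[(-2 - 1)(-2 - 6)] = 2/[(-3)(-8)] = 2/24 = 1/12


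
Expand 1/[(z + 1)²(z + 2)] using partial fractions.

Cover-up at z=-2: R = 1/(-2 + 1)² = 1. Cover-up at z=-1: Q = 1/(-1 + 2) = 1. Comparing z² coeff: P = -R = -1
Result: -1/(z + 1) + 1/(z + 1)² + 1/(z + 2)


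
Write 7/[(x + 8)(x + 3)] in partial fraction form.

7/(x + 8)(x + 3) = A/(x + 8) + B/(x + 3). A = 7/(-8 + 3) = -7/5, B = 7/(-3 + 8) = 7/5
Result: (-7/5)/(x + 8) + (7/5)/(x + 3)


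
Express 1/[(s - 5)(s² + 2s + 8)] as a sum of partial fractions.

Cover-up at s = 5: A = 1/(5² + 2·5 + 8) = 1/43. Then B = -A = -1/43, C = -A·(2 + 5) = -7/43
Result: (1/43)/(s - 5) - ((1/43)s + 7/43)/(s² + 2s + 8)


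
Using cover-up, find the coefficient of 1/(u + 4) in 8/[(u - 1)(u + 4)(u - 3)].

Cover (u + 4), set u=-4: 8/[(-4 - 1)(-4 - 3)] = 8/35


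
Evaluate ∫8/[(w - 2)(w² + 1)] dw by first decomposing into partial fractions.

Cover-up at w=2: A = 8/(2²+1) = 8/5. Coeff matching: B = -8/5, C = -16/5. Decomposition: (8/5)/(w - 2) - ((8/5)w + 16/5)/(w² + 1). Integrate: linear → ln, quadratic → (1/2)ln + arctan: (8/5) ln|(w - 2)| - (4/5) ln(w² + 1) - (16/5) arctan(w) + C


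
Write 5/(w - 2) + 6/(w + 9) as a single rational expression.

Common denominator (w - 2)(w + 9). Numerator: 5(w + 9) + 6(w - 2) = (5w + 45) + (6w - 12) = 11w + 33
Result: (11w + 33)/[(w - 2)(w + 9)]


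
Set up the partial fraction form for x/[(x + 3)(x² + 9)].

Linear + irreducible quadratic: α/(x + 3) + (βx + γ)/(x² + 9)


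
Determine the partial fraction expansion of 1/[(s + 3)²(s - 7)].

Cover-up at s=7: γ = 1/(7 + 3)² = 1/100. Cover-up at s=-3: β = 1/(-3 - 7) = -1/10. Comparing s² coeff: α = -γ = -1/100
Result: (-1/100)/(s + 3) - (1/10)/(s + 3)² + (1/100)/(s - 7)


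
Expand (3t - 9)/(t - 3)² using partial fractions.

(3t - 9) = A(t - 3) + B. At t = 3: B = 3·3 - 9 = 0. Coeff of t: A = 3
Result: 3/(t - 3)


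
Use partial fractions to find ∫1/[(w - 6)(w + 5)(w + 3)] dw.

Cover-up: A = 1/99, B = 1/22, C = -1/18. Decomposition: (1/99)/(w - 6) + (1/22)/(w + 5) - (1/18)/(w + 3). Integrate each term: (1/99) ln|(w - 6)| + (1/22) ln|(w + 5)| - (1/18) ln|(w + 3)| + C


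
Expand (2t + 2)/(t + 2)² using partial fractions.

(2t + 2) = A(t + 2) + B. At t = -2: B = 2·(-2) + 2 = -2. Coeff of t: A = 2
Result: 2/(t + 2) - 2/(t + 2)²


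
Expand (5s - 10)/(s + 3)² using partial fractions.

(5s - 10) = α(s + 3) + β. At s = -3: β = 5·(-3) - 10 = -25. Coeff of s: α = 5
Result: 5/(s + 3) - 25/(s + 3)²


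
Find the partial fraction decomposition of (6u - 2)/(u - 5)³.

(6u - 2) = A(u - 5)² + B(u - 5) + C. At u = 5: C = 6·5 - 2 = 28. Coefficients: A = 0, B = 6
Result: 6/(u - 5)² + 28/(u - 5)³


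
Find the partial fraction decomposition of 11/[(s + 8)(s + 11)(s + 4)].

Using cover-up method: A = -11/12, B = 11/21, C = 11/28
Result: (-11/12)/(s + 8) + (11/21)/(s + 11) + (11/28)/(s + 4)


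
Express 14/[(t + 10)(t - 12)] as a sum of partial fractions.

14/(t + 10)(t - 12) = P/(t + 10) + Q/(t - 12). P = 14/(-10 - 12) = -7/11, Q = 14/(12 + 10) = 7/11
Result: (-7/11)/(t + 10) + (7/11)/(t - 12)


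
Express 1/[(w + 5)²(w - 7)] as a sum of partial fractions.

Cover-up at w=7: R = 1/(7 + 5)² = 1/144. Cover-up at w=-5: Q = 1/(-5 - 7) = -1/12. Comparing w² coeff: P = -R = -1/144
Result: (-1/144)/(w + 5) - (1/12)/(w + 5)² + (1/144)/(w - 7)


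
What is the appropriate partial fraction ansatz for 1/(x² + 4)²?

Repeated quadratic factor: (Ax + B)/(x² + 4) + (Cx + D)/(x² + 4)²


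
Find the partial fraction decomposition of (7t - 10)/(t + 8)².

(7t - 10) = α(t + 8) + β. At t = -8: β = 7·(-8) - 10 = -66. Coeff of t: α = 7
Result: 7/(t + 8) - 66/(t + 8)²


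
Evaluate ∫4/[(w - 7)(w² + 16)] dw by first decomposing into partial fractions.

Cover-up at w=7: P = 4/(7²+16) = 4/65. Coeff matching: Q = -4/65, R = -28/65. Decomposition: (4/65)/(w - 7) - ((4/65)w + 28/65)/(w² + 16). Integrate: linear → ln, quadratic → (1/2)ln + arctan: (4/65) ln|(w - 7)| - (2/65) ln(w² + 16) - (7/65) arctan(w/4) + C


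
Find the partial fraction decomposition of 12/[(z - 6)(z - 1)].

12/(z - 6)(z - 1) = P/(z - 6) + Q/(z - 1). P = 12/(6 - 1) = 12/5, Q = 12/(1 - 6) = -12/5
Result: (12/5)/(z - 6) - (12/5)/(z - 1)


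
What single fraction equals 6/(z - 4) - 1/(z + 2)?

Common denominator (z - 4)(z + 2). Numerator: 6(z + 2) - 1(z - 4) = (6z + 12) - (z - 4) = 5z + 16
Result: (5z + 16)/[(z - 4)(z + 2)]


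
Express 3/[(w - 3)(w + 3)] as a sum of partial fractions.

3/(w - 3)(w + 3) = P/(w - 3) + Q/(w + 3). P = 3/(3 + 3) = 1/2, Q = 3/(-3 - 3) = -1/2
Result: (1/2)/(w - 3) - (1/2)/(w + 3)


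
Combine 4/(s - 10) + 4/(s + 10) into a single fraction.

Common denominator (s - 10)(s + 10). Numerator: 4(s + 10) + 4(s - 10) = (4s + 40) + (4s - 40) = 8s
Result: (8s)/[(s - 10)(s + 10)]


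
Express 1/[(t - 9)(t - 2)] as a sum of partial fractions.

1/(t - 9)(t - 2) = P/(t - 9) + Q/(t - 2). P = 1/(9 - 2) = 1/7, Q = 1/(2 - 9) = -1/7
Result: (1/7)/(t - 9) - (1/7)/(t - 2)


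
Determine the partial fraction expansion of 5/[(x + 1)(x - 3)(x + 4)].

Using cover-up method: A = -5/12, B = 5/28, C = 5/21
Result: (-5/12)/(x + 1) + (5/28)/(x - 3) + (5/21)/(x + 4)


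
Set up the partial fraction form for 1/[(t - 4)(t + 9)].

Distinct linear factors: P/(t - 4) + Q/(t + 9)


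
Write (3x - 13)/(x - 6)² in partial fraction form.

(3x - 13) = P(x - 6) + Q. At x = 6: Q = 3·6 - 13 = 5. Coeff of x: P = 3
Result: 3/(x - 6) + 5/(x - 6)²


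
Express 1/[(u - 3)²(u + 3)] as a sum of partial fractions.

Cover-up at u=-3: R = 1/(-3 - 3)² = 1/36. Cover-up at u=3: Q = 1/(3 + 3) = 1/6. Comparing u² coeff: P = -R = -1/36
Result: (-1/36)/(u - 3) + (1/6)/(u - 3)² + (1/36)/(u + 3)


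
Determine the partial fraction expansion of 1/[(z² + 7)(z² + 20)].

Coefficient matching gives α = γ = 0, β = 1/(20-7) = 1/13, δ = -β = -1/13
Result: (1/13)/(z² + 7) - (1/13)/(z² + 20)


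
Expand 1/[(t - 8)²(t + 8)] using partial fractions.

Cover-up at t=-8: R = 1/(-8 - 8)² = 1/256. Cover-up at t=8: Q = 1/(8 + 8) = 1/16. Comparing t² coeff: P = -R = -1/256
Result: (-1/256)/(t - 8) + (1/16)/(t - 8)² + (1/256)/(t + 8)


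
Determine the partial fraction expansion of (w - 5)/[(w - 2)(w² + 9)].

At w=2: P = (1·2 - 5)/(2² + 9) = -3/13. Q = -P = 3/13, R = 1 - 2·P = 19/13
Result: (-3/13)/(w - 2) + ((3/13)w + 19/13)/(w² + 9)


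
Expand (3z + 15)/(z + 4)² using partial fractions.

(3z + 15) = α(z + 4) + β. At z = -4: β = 3·(-4) + 15 = 3. Coeff of z: α = 3
Result: 3/(z + 4) + 3/(z + 4)²


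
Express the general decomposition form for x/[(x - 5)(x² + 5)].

Linear + irreducible quadratic: α/(x - 5) + (βx + γ)/(x² + 5)


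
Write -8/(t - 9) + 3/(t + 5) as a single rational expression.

Common denominator (t - 9)(t + 5). Numerator: -8(t + 5) + 3(t - 9) = (-8t - 40) + (3t - 27) = -5t - 67
Result: (-5t - 67)/[(t - 9)(t + 5)]


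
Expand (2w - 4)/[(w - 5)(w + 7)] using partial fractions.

At w=5: P = (2·5 - 4)/(5 + 7) = 1/2. At w=-7: Q = (2·(-7) - 4)/(-7 - 5) = 3/2
Result: (1/2)/(w - 5) + (3/2)/(w + 7)


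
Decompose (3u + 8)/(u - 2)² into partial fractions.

(3u + 8) = α(u - 2) + β. At u = 2: β = 3·2 + 8 = 14. Coeff of u: α = 3
Result: 3/(u - 2) + 14/(u - 2)²


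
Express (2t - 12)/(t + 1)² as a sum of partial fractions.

(2t - 12) = P(t + 1) + Q. At t = -1: Q = 2·(-1) - 12 = -14. Coeff of t: P = 2
Result: 2/(t + 1) - 14/(t + 1)²


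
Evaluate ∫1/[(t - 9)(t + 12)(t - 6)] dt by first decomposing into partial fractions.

Cover-up: A = 1/63, B = 1/378, C = -1/54. Decomposition: (1/63)/(t - 9) + (1/378)/(t + 12) - (1/54)/(t - 6). Integrate each term: (1/63) ln|(t - 9)| + (1/378) ln|(t + 12)| - (1/54) ln|(t - 6)| + C


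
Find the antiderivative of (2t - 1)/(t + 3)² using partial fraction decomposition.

Decompose: P = 2, Q = 2·(-3) - 1 = -7, so (2t - 1)/(t + 3)² = 2/(t + 3) - 7/(t + 3)². Integrate: ∫ P/(t + 3) dt = 2 ln|(t + 3)|; ∫ Q/(t + 3)² dt = 7/(t + 3). Sum: 2 ln|(t + 3)| + 7/(t + 3) + C


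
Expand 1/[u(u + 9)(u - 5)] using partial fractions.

Using cover-up method: A = -1/45, B = 1/126, C = 1/70
Result: (-1/45)/u + (1/126)/(u + 9) + (1/70)/(u - 5)


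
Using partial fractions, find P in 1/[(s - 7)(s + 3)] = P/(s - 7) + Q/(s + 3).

Cover-up at s = 7: P = 1/(7 + 3) = 1/10


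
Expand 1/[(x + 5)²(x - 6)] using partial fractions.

Cover-up at x=6: C = 1/(6 + 5)² = 1/121. Cover-up at x=-5: B = 1/(-5 - 6) = -1/11. Comparing x² coeff: A = -C = -1/121
Result: (-1/121)/(x + 5) - (1/11)/(x + 5)² + (1/121)/(x - 6)


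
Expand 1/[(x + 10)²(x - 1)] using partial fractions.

Cover-up at x=1: C = 1/(1 + 10)² = 1/121. Cover-up at x=-10: B = 1/(-10 - 1) = -1/11. Comparing x² coeff: A = -C = -1/121
Result: (-1/121)/(x + 10) - (1/11)/(x + 10)² + (1/121)/(x - 1)


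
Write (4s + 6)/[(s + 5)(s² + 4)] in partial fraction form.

At s=-5: α = (4·(-5) + 6)/((-5)² + 4) = -14/29. β = -α = 14/29, γ = 4 - (-5)·α = 46/29
Result: (-14/29)/(s + 5) + ((14/29)s + 46/29)/(s² + 4)


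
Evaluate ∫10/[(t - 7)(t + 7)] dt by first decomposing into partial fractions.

Decompose: 10/[(t - 7)(t + 7)] = (5/7)/(t - 7) - (5/7)/(t + 7). Integrate each term: (5/7) ln|(t - 7)| - (5/7) ln|(t + 7)| + C


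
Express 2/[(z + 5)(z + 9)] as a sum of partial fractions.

2/(z + 5)(z + 9) = α/(z + 5) + β/(z + 9). α = 2/(-5 + 9) = 1/2, β = 2/(-9 + 5) = -1/2
Result: (1/2)/(z + 5) - (1/2)/(z + 9)


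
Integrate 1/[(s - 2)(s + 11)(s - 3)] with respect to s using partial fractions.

Cover-up: α = -1/13, β = 1/182, γ = 1/14. Decomposition: (-1/13)/(s - 2) + (1/182)/(s + 11) + (1/14)/(s - 3). Integrate each term: (-1/13) ln|(s - 2)| + (1/182) ln|(s + 11)| + (1/14) ln|(s - 3)| + C
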